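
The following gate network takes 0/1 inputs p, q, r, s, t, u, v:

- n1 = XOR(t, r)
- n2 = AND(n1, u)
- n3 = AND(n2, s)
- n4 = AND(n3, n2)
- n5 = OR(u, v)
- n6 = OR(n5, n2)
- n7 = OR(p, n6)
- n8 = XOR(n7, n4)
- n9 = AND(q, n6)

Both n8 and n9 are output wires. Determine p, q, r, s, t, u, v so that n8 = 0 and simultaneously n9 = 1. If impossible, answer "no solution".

Check with p=1, q=1, r=0, s=1, t=1, u=1, v=0:
n1 = XOR(t, r) = XOR(1, 0) = 1
n2 = AND(n1, u) = AND(1, 1) = 1
n3 = AND(n2, s) = AND(1, 1) = 1
n4 = AND(n3, n2) = AND(1, 1) = 1
n5 = OR(u, v) = OR(1, 0) = 1
n6 = OR(n5, n2) = OR(1, 1) = 1
n7 = OR(p, n6) = OR(1, 1) = 1
n8 = XOR(n7, n4) = XOR(1, 1) = 0
n9 = AND(q, n6) = AND(1, 1) = 1
So n8 = 0 and n9 = 1.

p=1, q=1, r=0, s=1, t=1, u=1, v=0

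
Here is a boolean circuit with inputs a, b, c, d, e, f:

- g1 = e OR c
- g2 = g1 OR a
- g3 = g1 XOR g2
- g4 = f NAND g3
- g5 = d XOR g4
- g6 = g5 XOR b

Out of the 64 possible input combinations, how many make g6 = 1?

g6 = g5 XOR b must be 1, so g5 and b differ.
Enumerating the 64 input combinations, 32 give g6 = 1 and 32 give g6 = 0.

32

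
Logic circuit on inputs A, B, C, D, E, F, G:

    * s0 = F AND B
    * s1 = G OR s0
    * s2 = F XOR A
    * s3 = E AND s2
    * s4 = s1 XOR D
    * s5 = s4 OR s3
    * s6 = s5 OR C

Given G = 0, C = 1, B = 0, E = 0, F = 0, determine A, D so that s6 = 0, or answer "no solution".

no solution exists

With G = 0, C = 1, B = 0, E = 0, F = 0 fixed, none of the 4 settings of A, D give s6 = 0.
For example, with A=0, D=0:
s0 = F AND B = 0 AND 0 = 0
s1 = G OR s0 = 0 OR 0 = 0
s2 = F XOR A = 0 XOR 0 = 0
s3 = E AND s2 = 0 AND 0 = 0
s4 = s1 XOR D = 0 XOR 0 = 0
s5 = s4 OR s3 = 0 OR 0 = 0
s6 = s5 OR C = 0 OR 1 = 1
giving s6 = 1 ≠ 0.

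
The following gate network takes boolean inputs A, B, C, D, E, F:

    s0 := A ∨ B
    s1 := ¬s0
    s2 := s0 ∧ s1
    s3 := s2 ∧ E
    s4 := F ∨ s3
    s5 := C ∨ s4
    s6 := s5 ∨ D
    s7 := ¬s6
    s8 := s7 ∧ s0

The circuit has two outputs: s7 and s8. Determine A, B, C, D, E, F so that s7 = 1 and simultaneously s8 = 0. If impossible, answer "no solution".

Check with A=0, B=0, C=0, D=0, E=0, F=0:
s0 = A ∨ B = 0 ∨ 0 = 0
s1 = ¬s0 = ¬0 = 1
s2 = s0 ∧ s1 = 0 ∧ 1 = 0
s3 = s2 ∧ E = 0 ∧ 0 = 0
s4 = F ∨ s3 = 0 ∨ 0 = 0
s5 = C ∨ s4 = 0 ∨ 0 = 0
s6 = s5 ∨ D = 0 ∨ 0 = 0
s7 = ¬s6 = ¬0 = 1
s8 = s7 ∧ s0 = 1 ∧ 0 = 0
So s7 = 1 and s8 = 0.

A=0, B=0, C=0, D=0, E=0, F=0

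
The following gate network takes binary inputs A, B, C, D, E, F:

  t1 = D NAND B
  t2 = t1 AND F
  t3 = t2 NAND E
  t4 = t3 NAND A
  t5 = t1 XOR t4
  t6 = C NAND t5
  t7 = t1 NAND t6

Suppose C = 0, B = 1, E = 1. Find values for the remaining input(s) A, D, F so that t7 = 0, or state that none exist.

A=1, D=0, F=1

Check with C = 0, B = 1, E = 1 and A=1, D=0, F=1:
t1 = D NAND B = 0 NAND 1 = 1
t2 = t1 AND F = 1 AND 1 = 1
t3 = t2 NAND E = 1 NAND 1 = 0
t4 = t3 NAND A = 0 NAND 1 = 1
t5 = t1 XOR t4 = 1 XOR 1 = 0
t6 = C NAND t5 = 0 NAND 0 = 1
t7 = t1 NAND t6 = 1 NAND 1 = 0
So t7 = 0.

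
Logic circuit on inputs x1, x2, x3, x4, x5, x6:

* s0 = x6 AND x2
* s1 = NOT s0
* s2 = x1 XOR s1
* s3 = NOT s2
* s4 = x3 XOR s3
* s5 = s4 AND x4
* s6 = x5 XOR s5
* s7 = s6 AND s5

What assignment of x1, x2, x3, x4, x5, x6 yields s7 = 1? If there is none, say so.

x1=1, x2=0, x3=0, x4=1, x5=0, x6=0

s7 = s6 AND s5 must be 1, so both s6 = 1 and s5 = 1.
s6 = x5 XOR s5 must be 1, so x5 and s5 differ.
Check with x1=1, x2=0, x3=0, x4=1, x5=0, x6=0:
s0 = x6 AND x2 = 0 AND 0 = 0
s1 = NOT s0 = NOT 0 = 1
s2 = x1 XOR s1 = 1 XOR 1 = 0
s3 = NOT s2 = NOT 0 = 1
s4 = x3 XOR s3 = 0 XOR 1 = 1
s5 = s4 AND x4 = 1 AND 1 = 1
s6 = x5 XOR s5 = 0 XOR 1 = 1
s7 = s6 AND s5 = 1 AND 1 = 1
So s7 = 1 as required.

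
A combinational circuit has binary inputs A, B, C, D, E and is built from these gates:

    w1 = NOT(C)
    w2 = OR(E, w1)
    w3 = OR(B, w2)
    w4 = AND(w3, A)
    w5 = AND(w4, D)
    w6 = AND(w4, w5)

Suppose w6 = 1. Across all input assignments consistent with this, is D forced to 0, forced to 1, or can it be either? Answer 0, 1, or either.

w6 = AND(w4, w5) must be 1, so both w4 = 1 and w5 = 1.
w4 = AND(w3, A) must be 1, so both w3 = 1 and A = 1.
Every assignment with w6 = 1 has D = 1; there are 7 such assignment(s).

1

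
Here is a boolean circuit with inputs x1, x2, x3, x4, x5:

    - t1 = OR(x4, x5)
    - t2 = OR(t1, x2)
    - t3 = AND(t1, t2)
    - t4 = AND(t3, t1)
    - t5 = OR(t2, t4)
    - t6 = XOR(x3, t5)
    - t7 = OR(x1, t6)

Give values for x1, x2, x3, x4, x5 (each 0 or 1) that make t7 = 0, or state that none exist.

t7 = OR(x1, t6) must be 0, so both x1 = 0 and t6 = 0.
t6 = XOR(x3, t5) must be 0, so x3 and t5 are equal.
Check with x1=0 x2=1 x3=1 x4=1 x5=1:
t1 = OR(x4, x5) = OR(1, 1) = 1
t2 = OR(t1, x2) = OR(1, 1) = 1
t3 = AND(t1, t2) = AND(1, 1) = 1
t4 = AND(t3, t1) = AND(1, 1) = 1
t5 = OR(t2, t4) = OR(1, 1) = 1
t6 = XOR(x3, t5) = XOR(1, 1) = 0
t7 = OR(x1, t6) = OR(0, 0) = 0
So t7 = 0 as required.

x1=0 x2=1 x3=1 x4=1 x5=1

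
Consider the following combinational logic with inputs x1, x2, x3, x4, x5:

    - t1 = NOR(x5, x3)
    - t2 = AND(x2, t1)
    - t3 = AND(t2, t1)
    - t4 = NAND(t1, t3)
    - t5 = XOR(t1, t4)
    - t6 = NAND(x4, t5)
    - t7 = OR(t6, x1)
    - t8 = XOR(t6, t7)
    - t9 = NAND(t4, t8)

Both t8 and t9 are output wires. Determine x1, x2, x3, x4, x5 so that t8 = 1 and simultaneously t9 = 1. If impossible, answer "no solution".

x1=1, x2=1, x3=0, x4=1, x5=0

Check with x1=1, x2=1, x3=0, x4=1, x5=0:
t1 = NOR(x5, x3) = NOR(0, 0) = 1
t2 = AND(x2, t1) = AND(1, 1) = 1
t3 = AND(t2, t1) = AND(1, 1) = 1
t4 = NAND(t1, t3) = NAND(1, 1) = 0
t5 = XOR(t1, t4) = XOR(1, 0) = 1
t6 = NAND(x4, t5) = NAND(1, 1) = 0
t7 = OR(t6, x1) = OR(0, 1) = 1
t8 = XOR(t6, t7) = XOR(0, 1) = 1
t9 = NAND(t4, t8) = NAND(0, 1) = 1
So t8 = 1 and t9 = 1.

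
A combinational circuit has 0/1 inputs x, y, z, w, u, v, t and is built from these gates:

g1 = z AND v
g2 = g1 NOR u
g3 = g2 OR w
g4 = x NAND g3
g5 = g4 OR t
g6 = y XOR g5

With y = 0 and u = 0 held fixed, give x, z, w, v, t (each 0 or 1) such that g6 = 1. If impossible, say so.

g6 = y XOR g5 must be 1, so y and g5 differ.
Check with y = 0 and u = 0 and x=0, z=0, w=0, v=0, t=0:
g1 = z AND v = 0 AND 0 = 0
g2 = g1 NOR u = 0 NOR 0 = 1
g3 = g2 OR w = 1 OR 0 = 1
g4 = x NAND g3 = 0 NAND 1 = 1
g5 = g4 OR t = 1 OR 0 = 1
g6 = y XOR g5 = 0 XOR 1 = 1
So g6 = 1.

x=0, z=0, w=0, v=0, t=0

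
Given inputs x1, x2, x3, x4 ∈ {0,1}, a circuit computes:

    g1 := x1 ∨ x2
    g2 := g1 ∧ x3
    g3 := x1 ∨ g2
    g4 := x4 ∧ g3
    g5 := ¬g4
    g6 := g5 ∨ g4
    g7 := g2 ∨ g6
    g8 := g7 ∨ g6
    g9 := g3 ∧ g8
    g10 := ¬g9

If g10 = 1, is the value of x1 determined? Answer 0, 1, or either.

g10 = ¬g9 must be 1, so g9 = 0.
g9 = g3 ∧ g8 must be 0, so at least one of g3, g8 is 0.
Every assignment with g10 = 1 has x1 = 0; there are 6 such assignment(s).

0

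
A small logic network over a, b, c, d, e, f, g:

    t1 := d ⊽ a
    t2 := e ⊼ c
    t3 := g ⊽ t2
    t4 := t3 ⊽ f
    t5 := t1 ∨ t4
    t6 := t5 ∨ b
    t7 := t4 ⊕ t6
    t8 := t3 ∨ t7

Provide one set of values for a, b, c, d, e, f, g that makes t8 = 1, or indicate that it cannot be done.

a=1, b=1, c=0, d=0, e=0, f=1, g=0

t8 = t3 ∨ t7 must be 1, so at least one of t3, t7 is 1.
Check with a=1, b=1, c=0, d=0, e=0, f=1, g=0:
t1 = d ⊽ a = 0 ⊽ 1 = 0
t2 = e ⊼ c = 0 ⊼ 0 = 1
t3 = g ⊽ t2 = 0 ⊽ 1 = 0
t4 = t3 ⊽ f = 0 ⊽ 1 = 0
t5 = t1 ∨ t4 = 0 ∨ 0 = 0
t6 = t5 ∨ b = 0 ∨ 1 = 1
t7 = t4 ⊕ t6 = 0 ⊕ 1 = 1
t8 = t3 ∨ t7 = 0 ∨ 1 = 1
So t8 = 1 as required.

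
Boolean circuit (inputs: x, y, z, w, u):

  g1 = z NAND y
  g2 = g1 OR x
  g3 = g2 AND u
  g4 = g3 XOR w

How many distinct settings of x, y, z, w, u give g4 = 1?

g4 = g3 XOR w must be 1, so g3 and w differ.
Enumerating the 32 input combinations, 16 give g4 = 1 and 16 give g4 = 0.

16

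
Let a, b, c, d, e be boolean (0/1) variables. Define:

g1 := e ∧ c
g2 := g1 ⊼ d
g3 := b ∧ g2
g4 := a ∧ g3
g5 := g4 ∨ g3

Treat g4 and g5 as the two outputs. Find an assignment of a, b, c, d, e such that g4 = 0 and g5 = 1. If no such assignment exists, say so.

Check with a=0, b=1, c=0, d=0, e=0:
g1 = e ∧ c = 0 ∧ 0 = 0
g2 = g1 ⊼ d = 0 ⊼ 0 = 1
g3 = b ∧ g2 = 1 ∧ 1 = 1
g4 = a ∧ g3 = 0 ∧ 1 = 0
g5 = g4 ∨ g3 = 0 ∨ 1 = 1
So g4 = 0 and g5 = 1.

a=0, b=1, c=0, d=0, e=0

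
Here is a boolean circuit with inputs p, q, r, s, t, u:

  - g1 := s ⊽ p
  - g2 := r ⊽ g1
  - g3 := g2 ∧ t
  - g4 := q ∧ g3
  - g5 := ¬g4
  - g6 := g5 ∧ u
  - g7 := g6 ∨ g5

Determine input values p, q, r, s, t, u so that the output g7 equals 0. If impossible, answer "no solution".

p=1, q=1, r=0, s=1, t=1, u=1

g7 = g6 ∨ g5 must be 0, so both g6 = 0 and g5 = 0.
Check with p=1, q=1, r=0, s=1, t=1, u=1:
g1 = s ⊽ p = 1 ⊽ 1 = 0
g2 = r ⊽ g1 = 0 ⊽ 0 = 1
g3 = g2 ∧ t = 1 ∧ 1 = 1
g4 = q ∧ g3 = 1 ∧ 1 = 1
g5 = ¬g4 = ¬1 = 0
g6 = g5 ∧ u = 0 ∧ 1 = 0
g7 = g6 ∨ g5 = 0 ∨ 0 = 0
So g7 = 0 as required.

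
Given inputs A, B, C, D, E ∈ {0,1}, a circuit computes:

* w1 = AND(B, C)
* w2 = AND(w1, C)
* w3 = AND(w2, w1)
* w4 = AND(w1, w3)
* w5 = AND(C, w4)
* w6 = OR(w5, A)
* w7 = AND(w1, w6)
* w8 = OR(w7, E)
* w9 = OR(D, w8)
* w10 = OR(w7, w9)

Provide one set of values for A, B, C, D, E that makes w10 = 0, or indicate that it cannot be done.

Check with A=0, B=0, C=1, D=0, E=0:
w1 = AND(B, C) = AND(0, 1) = 0
w2 = AND(w1, C) = AND(0, 1) = 0
w3 = AND(w2, w1) = AND(0, 0) = 0
w4 = AND(w1, w3) = AND(0, 0) = 0
w5 = AND(C, w4) = AND(1, 0) = 0
w6 = OR(w5, A) = OR(0, 0) = 0
w7 = AND(w1, w6) = AND(0, 0) = 0
w8 = OR(w7, E) = OR(0, 0) = 0
w9 = OR(D, w8) = OR(0, 0) = 0
w10 = OR(w7, w9) = OR(0, 0) = 0
So w10 = 0 as required.

A=0, B=0, C=1, D=0, E=0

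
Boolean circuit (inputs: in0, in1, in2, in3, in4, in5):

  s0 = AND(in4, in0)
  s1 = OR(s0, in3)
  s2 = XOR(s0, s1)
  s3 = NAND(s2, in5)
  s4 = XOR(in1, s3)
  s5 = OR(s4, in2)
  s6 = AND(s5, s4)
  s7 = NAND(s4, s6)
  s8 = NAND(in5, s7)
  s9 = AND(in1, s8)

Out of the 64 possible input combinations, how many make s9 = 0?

s9 = AND(in1, s8) must be 0, so at least one of in1, s8 is 0.
Enumerating the 64 input combinations, 42 give s9 = 0 and 22 give s9 = 1.

42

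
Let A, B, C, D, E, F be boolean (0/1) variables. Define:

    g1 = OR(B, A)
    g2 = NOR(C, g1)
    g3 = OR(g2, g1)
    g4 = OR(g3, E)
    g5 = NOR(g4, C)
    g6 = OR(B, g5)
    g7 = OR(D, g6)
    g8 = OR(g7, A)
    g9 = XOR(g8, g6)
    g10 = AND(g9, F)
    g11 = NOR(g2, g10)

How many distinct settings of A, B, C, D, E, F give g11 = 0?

g11 = NOR(g2, g10) must be 0, so at least one of g2, g10 is 1.
Enumerating the 64 input combinations, 18 give g11 = 0 and 46 give g11 = 1.

18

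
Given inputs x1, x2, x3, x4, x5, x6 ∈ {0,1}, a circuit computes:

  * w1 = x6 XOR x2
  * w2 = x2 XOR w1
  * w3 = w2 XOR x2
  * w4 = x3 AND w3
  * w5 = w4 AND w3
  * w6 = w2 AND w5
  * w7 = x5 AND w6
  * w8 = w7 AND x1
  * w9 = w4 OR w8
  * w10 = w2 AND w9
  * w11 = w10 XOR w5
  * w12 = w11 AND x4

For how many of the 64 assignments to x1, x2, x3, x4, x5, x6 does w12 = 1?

4

w12 = w11 AND x4 must be 1, so both w11 = 1 and x4 = 1.
Satisfying assignments:
  x1=0, x2=1, x3=1, x4=1, x5=0, x6=0
  x1=0, x2=1, x3=1, x4=1, x5=1, x6=0
  x1=1, x2=1, x3=1, x4=1, x5=0, x6=0
  x1=1, x2=1, x3=1, x4=1, x5=1, x6=0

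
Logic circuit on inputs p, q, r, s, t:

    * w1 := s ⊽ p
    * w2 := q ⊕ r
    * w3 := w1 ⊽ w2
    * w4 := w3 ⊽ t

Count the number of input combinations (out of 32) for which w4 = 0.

22

w4 = w3 ⊽ t must be 0, so at least one of w3, t is 1.
Enumerating the 32 input combinations, 22 give w4 = 0 and 10 give w4 = 1.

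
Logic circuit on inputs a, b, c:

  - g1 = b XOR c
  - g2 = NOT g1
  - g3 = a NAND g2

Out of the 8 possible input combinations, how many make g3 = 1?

g3 = a NAND g2 must be 1, so at least one of a, g2 is 0.
Enumerating the 8 input combinations, 6 give g3 = 1 and 2 give g3 = 0.

6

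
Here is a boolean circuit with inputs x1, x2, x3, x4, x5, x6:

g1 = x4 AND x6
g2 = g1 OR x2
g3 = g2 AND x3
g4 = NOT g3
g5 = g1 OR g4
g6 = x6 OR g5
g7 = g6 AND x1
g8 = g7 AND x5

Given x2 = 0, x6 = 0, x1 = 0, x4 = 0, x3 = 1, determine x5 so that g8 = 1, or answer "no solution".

no solution exists

With x2 = 0, x6 = 0, x1 = 0, x4 = 0, x3 = 1 fixed, none of the 2 settings of x5 give g8 = 1.
For example, with x5=1:
g1 = x4 AND x6 = 0 AND 0 = 0
g2 = g1 OR x2 = 0 OR 0 = 0
g3 = g2 AND x3 = 0 AND 1 = 0
g4 = NOT g3 = NOT 0 = 1
g5 = g1 OR g4 = 0 OR 1 = 1
g6 = x6 OR g5 = 0 OR 1 = 1
g7 = g6 AND x1 = 1 AND 0 = 0
g8 = g7 AND x5 = 0 AND 1 = 0
giving g8 = 0 ≠ 1.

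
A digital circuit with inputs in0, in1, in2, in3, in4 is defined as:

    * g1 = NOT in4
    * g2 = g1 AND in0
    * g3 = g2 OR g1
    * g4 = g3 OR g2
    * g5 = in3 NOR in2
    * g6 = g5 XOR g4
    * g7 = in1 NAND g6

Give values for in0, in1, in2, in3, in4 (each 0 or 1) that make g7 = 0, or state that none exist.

in0=1 in1=1 in2=0 in3=1 in4=0

g7 = in1 NAND g6 must be 0, so both in1 = 1 and g6 = 1.
g6 = g5 XOR g4 must be 1, so g5 and g4 differ.
Check with in0=1 in1=1 in2=0 in3=1 in4=0:
g1 = NOT in4 = NOT 0 = 1
g2 = g1 AND in0 = 1 AND 1 = 1
g3 = g2 OR g1 = 1 OR 1 = 1
g4 = g3 OR g2 = 1 OR 1 = 1
g5 = in3 NOR in2 = 1 NOR 0 = 0
g6 = g5 XOR g4 = 0 XOR 1 = 1
g7 = in1 NAND g6 = 1 NAND 1 = 0
So g7 = 0 as required.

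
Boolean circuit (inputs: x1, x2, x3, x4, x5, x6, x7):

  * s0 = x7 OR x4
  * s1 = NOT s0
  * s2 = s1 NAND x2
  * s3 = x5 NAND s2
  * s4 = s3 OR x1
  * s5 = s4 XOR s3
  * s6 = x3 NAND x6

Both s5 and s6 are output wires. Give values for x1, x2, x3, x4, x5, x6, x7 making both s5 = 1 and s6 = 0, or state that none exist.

Check with x1=1 x2=1 x3=1 x4=1 x5=1 x6=1 x7=0:
s0 = x7 OR x4 = 0 OR 1 = 1
s1 = NOT s0 = NOT 1 = 0
s2 = s1 NAND x2 = 0 NAND 1 = 1
s3 = x5 NAND s2 = 1 NAND 1 = 0
s4 = s3 OR x1 = 0 OR 1 = 1
s5 = s4 XOR s3 = 1 XOR 0 = 1
s6 = x3 NAND x6 = 1 NAND 1 = 0
So s5 = 1 and s6 = 0.

x1=1 x2=1 x3=1 x4=1 x5=1 x6=1 x7=0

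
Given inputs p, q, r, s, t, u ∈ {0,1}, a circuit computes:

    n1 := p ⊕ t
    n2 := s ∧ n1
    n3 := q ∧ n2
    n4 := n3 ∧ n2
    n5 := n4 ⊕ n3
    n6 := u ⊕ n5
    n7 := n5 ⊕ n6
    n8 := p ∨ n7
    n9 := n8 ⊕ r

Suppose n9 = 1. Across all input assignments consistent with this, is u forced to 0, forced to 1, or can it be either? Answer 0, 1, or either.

Both values of u occur among assignments with n9 = 1:
  u=0: p=0, q=0, r=1, s=0, t=0, u=0
  u=1: p=0, q=0, r=0, s=0, t=0, u=1

either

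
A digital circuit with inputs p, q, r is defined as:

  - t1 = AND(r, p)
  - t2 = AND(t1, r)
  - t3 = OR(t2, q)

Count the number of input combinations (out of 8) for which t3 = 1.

t3 = OR(t2, q) must be 1, so at least one of t2, q is 1.
Satisfying assignments:
  p=0, q=1, r=0
  p=0, q=1, r=1
  p=1, q=0, r=1
  p=1, q=1, r=0
  p=1, q=1, r=1

5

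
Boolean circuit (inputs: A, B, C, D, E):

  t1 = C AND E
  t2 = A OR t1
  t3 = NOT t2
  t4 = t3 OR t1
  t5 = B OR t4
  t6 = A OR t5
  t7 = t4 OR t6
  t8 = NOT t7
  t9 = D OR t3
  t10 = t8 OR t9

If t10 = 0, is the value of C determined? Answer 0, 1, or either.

Both values of C occur among assignments with t10 = 0:
  C=0: A=1, B=0, C=0, D=0, E=0
  C=1: A=0, B=0, C=1, D=0, E=1

either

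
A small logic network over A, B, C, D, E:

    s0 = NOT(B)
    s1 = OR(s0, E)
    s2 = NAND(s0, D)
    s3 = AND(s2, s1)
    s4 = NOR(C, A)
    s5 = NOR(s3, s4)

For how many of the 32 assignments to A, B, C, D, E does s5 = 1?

12

s5 = NOR(s3, s4) must be 1, so both s3 = 0 and s4 = 0.
s3 = AND(s2, s1) must be 0, so at least one of s2, s1 is 0.
Enumerating the 32 input combinations, 12 give s5 = 1 and 20 give s5 = 0.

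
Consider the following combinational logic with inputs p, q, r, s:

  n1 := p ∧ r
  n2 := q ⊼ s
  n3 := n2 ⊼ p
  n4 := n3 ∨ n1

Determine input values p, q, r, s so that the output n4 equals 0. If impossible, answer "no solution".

p=1, q=1, r=0, s=0

Check with p=1, q=1, r=0, s=0:
n1 = p ∧ r = 1 ∧ 0 = 0
n2 = q ⊼ s = 1 ⊼ 0 = 1
n3 = n2 ⊼ p = 1 ⊼ 1 = 0
n4 = n3 ∨ n1 = 0 ∨ 0 = 0
So n4 = 0 as required.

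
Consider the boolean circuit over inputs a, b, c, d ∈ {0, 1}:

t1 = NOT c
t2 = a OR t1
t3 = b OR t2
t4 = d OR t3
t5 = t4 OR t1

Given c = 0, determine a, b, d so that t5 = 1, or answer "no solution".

a=0 b=1 d=1

Check with c = 0 and a=0, b=1, d=1:
t1 = NOT c = NOT 0 = 1
t2 = a OR t1 = 0 OR 1 = 1
t3 = b OR t2 = 1 OR 1 = 1
t4 = d OR t3 = 1 OR 1 = 1
t5 = t4 OR t1 = 1 OR 1 = 1
So t5 = 1.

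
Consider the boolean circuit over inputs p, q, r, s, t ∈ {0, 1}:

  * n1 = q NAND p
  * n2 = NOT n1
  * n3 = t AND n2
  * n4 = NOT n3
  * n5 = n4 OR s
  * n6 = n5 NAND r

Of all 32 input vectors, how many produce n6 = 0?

n6 = n5 NAND r must be 0, so both n5 = 1 and r = 1.
n5 = n4 OR s must be 1, so at least one of n4, s is 1.
Enumerating the 32 input combinations, 15 give n6 = 0 and 17 give n6 = 1.

15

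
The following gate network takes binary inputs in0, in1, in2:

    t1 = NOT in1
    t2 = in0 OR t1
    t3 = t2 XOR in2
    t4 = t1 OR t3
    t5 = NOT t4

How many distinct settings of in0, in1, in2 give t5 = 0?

t5 = NOT t4 must be 0, so t4 = 1.
t4 = t1 OR t3 must be 1, so at least one of t1, t3 is 1.
Satisfying assignments:
  in0=0, in1=0, in2=0
  in0=0, in1=0, in2=1
  in0=0, in1=1, in2=1
  in0=1, in1=0, in2=0
  in0=1, in1=0, in2=1
  in0=1, in1=1, in2=0

6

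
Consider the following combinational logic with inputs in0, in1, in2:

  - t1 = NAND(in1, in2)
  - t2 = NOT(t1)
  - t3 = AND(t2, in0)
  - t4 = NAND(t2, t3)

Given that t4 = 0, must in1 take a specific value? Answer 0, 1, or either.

1

t4 = NAND(t2, t3) must be 0, so both t2 = 1 and t3 = 1.
t2 = NOT(t1) must be 1, so t1 = 0.
t3 = AND(t2, in0) must be 1, so both t2 = 1 and in0 = 1.
Every assignment with t4 = 0 has in1 = 1; there are 1 such assignment(s).
  in0=1, in1=1, in2=1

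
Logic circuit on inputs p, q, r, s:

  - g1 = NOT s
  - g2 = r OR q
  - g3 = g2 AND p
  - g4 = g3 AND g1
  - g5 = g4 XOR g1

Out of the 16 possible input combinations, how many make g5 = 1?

g5 = g4 XOR g1 must be 1, so g4 and g1 differ.
Satisfying assignments:
  p=0, q=0, r=0, s=0
  p=0, q=0, r=1, s=0
  p=0, q=1, r=0, s=0
  p=0, q=1, r=1, s=0
  p=1, q=0, r=0, s=0

5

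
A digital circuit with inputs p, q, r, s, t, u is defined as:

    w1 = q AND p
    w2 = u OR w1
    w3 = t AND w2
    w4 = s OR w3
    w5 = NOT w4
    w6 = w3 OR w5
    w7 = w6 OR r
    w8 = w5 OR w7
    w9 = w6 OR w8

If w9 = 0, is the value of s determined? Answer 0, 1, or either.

1

w9 = w6 OR w8 must be 0, so both w6 = 0 and w8 = 0.
Every assignment with w9 = 0 has s = 1; there are 11 such assignment(s).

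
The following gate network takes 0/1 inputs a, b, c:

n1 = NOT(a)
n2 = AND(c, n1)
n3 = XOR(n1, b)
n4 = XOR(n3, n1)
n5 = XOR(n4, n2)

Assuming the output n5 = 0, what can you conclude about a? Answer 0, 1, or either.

Both values of a occur among assignments with n5 = 0:
  a=0: a=0, b=0, c=0
  a=1: a=1, b=0, c=0

either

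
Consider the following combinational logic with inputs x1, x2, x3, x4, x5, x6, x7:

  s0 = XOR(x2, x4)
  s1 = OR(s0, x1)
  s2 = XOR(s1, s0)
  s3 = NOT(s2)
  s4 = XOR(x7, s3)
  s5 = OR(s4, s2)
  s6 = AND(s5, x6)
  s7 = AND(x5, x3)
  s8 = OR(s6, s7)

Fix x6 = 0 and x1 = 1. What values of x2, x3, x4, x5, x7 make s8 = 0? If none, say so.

x2=1, x3=0, x4=1, x5=0, x7=0

Check with x6 = 0 and x1 = 1 and x2=1, x3=0, x4=1, x5=0, x7=0:
s0 = XOR(x2, x4) = XOR(1, 1) = 0
s1 = OR(s0, x1) = OR(0, 1) = 1
s2 = XOR(s1, s0) = XOR(1, 0) = 1
s3 = NOT(s2) = NOT 1 = 0
s4 = XOR(x7, s3) = XOR(0, 0) = 0
s5 = OR(s4, s2) = OR(0, 1) = 1
s6 = AND(s5, x6) = AND(1, 0) = 0
s7 = AND(x5, x3) = AND(0, 0) = 0
s8 = OR(s6, s7) = OR(0, 0) = 0
So s8 = 0.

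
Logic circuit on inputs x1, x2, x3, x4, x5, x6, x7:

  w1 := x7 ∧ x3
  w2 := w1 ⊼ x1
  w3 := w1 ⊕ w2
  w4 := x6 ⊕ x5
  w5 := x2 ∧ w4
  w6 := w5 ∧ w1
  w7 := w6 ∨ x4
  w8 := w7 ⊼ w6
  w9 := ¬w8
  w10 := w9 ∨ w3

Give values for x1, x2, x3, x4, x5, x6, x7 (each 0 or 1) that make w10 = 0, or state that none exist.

x1=0 x2=0 x3=1 x4=1 x5=0 x6=1 x7=1

w10 = w9 ∨ w3 must be 0, so both w9 = 0 and w3 = 0.
Check with x1=0 x2=0 x3=1 x4=1 x5=0 x6=1 x7=1:
w1 = x7 ∧ x3 = 1 ∧ 1 = 1
w2 = w1 ⊼ x1 = 1 ⊼ 0 = 1
w3 = w1 ⊕ w2 = 1 ⊕ 1 = 0
w4 = x6 ⊕ x5 = 1 ⊕ 0 = 1
w5 = x2 ∧ w4 = 0 ∧ 1 = 0
w6 = w5 ∧ w1 = 0 ∧ 1 = 0
w7 = w6 ∨ x4 = 0 ∨ 1 = 1
w8 = w7 ⊼ w6 = 1 ⊼ 0 = 1
w9 = ¬w8 = ¬1 = 0
w10 = w9 ∨ w3 = 0 ∨ 0 = 0
So w10 = 0 as required.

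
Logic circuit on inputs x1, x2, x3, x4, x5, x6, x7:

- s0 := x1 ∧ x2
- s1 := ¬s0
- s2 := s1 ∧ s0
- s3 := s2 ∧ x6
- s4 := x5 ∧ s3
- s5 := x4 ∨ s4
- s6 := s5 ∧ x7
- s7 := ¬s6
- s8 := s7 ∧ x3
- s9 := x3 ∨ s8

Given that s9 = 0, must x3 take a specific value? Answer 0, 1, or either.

s9 = x3 ∨ s8 must be 0, so both x3 = 0 and s8 = 0.
Every assignment with s9 = 0 has x3 = 0; there are 64 such assignment(s).

0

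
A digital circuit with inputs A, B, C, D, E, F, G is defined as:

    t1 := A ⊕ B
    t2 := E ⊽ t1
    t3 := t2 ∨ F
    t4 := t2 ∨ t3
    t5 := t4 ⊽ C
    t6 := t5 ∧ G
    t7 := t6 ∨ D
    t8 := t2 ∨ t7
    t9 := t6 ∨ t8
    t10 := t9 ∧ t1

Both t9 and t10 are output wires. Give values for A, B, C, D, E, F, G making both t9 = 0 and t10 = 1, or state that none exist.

Across all 128 input combinations, none give both t9 = 0 and t10 = 1.

no solution exists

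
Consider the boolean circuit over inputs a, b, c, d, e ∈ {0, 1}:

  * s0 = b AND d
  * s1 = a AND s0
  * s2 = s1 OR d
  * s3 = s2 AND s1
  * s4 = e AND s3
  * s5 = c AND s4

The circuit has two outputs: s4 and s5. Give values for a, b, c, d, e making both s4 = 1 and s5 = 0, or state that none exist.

Check with a=1, b=1, c=0, d=1, e=1:
s0 = b AND d = 1 AND 1 = 1
s1 = a AND s0 = 1 AND 1 = 1
s2 = s1 OR d = 1 OR 1 = 1
s3 = s2 AND s1 = 1 AND 1 = 1
s4 = e AND s3 = 1 AND 1 = 1
s5 = c AND s4 = 0 AND 1 = 0
So s4 = 1 and s5 = 0.

a=1, b=1, c=0, d=1, e=1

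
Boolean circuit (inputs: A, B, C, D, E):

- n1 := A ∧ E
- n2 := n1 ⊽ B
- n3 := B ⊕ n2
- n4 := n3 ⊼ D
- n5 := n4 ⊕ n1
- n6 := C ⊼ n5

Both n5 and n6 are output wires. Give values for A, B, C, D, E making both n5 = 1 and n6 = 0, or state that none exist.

Check with A=0, B=1, C=1, D=0, E=1:
n1 = A ∧ E = 0 ∧ 1 = 0
n2 = n1 ⊽ B = 0 ⊽ 1 = 0
n3 = B ⊕ n2 = 1 ⊕ 0 = 1
n4 = n3 ⊼ D = 1 ⊼ 0 = 1
n5 = n4 ⊕ n1 = 1 ⊕ 0 = 1
n6 = C ⊼ n5 = 1 ⊼ 1 = 0
So n5 = 1 and n6 = 0.

A=0, B=1, C=1, D=0, E=1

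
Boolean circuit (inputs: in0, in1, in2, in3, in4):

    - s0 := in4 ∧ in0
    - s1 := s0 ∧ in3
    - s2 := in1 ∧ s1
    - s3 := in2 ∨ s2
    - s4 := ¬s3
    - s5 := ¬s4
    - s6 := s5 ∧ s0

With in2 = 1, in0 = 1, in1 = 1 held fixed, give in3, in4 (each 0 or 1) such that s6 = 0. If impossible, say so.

in3=1, in4=0

Check with in2 = 1, in0 = 1, in1 = 1 and in3=1, in4=0:
s0 = in4 ∧ in0 = 0 ∧ 1 = 0
s1 = s0 ∧ in3 = 0 ∧ 1 = 0
s2 = in1 ∧ s1 = 1 ∧ 0 = 0
s3 = in2 ∨ s2 = 1 ∨ 0 = 1
s4 = ¬s3 = ¬1 = 0
s5 = ¬s4 = ¬0 = 1
s6 = s5 ∧ s0 = 1 ∧ 0 = 0
So s6 = 0.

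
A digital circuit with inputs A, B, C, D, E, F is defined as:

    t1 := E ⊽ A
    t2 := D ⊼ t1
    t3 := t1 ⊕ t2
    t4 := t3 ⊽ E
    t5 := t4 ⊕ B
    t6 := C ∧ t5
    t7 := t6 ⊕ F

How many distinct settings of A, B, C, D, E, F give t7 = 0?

t7 = t6 ⊕ F must be 0, so t6 and F are equal.
Enumerating the 64 input combinations, 32 give t7 = 0 and 32 give t7 = 1.

32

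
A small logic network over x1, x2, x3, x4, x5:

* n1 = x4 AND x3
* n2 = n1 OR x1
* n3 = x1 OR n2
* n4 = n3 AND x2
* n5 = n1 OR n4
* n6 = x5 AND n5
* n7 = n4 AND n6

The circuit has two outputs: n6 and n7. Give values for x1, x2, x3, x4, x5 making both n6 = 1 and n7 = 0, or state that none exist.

x1=0 x2=0 x3=1 x4=1 x5=1

Check with x1=0 x2=0 x3=1 x4=1 x5=1:
n1 = x4 AND x3 = 1 AND 1 = 1
n2 = n1 OR x1 = 1 OR 0 = 1
n3 = x1 OR n2 = 0 OR 1 = 1
n4 = n3 AND x2 = 1 AND 0 = 0
n5 = n1 OR n4 = 1 OR 0 = 1
n6 = x5 AND n5 = 1 AND 1 = 1
n7 = n4 AND n6 = 0 AND 1 = 0
So n6 = 1 and n7 = 0.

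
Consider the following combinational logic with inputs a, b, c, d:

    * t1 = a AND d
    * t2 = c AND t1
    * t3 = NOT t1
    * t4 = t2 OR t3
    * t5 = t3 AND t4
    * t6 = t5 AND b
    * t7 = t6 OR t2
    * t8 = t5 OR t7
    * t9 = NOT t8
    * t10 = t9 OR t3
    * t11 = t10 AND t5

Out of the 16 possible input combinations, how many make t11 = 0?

t11 = t10 AND t5 must be 0, so at least one of t10, t5 is 0.
Satisfying assignments:
  a=1, b=0, c=0, d=1
  a=1, b=0, c=1, d=1
  a=1, b=1, c=0, d=1
  a=1, b=1, c=1, d=1

4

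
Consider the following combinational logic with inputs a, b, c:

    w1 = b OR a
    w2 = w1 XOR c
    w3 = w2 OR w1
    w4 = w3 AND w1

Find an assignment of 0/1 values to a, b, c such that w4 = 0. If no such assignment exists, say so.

a=0 b=0 c=1

w4 = w3 AND w1 must be 0, so at least one of w3, w1 is 0.
Check with a=0 b=0 c=1:
w1 = b OR a = 0 OR 0 = 0
w2 = w1 XOR c = 0 XOR 1 = 1
w3 = w2 OR w1 = 1 OR 0 = 1
w4 = w3 AND w1 = 1 AND 0 = 0
So w4 = 0 as required.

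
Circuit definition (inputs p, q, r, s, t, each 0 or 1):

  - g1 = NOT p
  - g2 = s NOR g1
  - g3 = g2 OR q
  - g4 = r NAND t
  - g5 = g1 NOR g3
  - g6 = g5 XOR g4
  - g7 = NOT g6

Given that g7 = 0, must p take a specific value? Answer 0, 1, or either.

Both values of p occur among assignments with g7 = 0:
  p=0: p=0, q=0, r=0, s=0, t=0
  p=1: p=1, q=0, r=0, s=0, t=0

either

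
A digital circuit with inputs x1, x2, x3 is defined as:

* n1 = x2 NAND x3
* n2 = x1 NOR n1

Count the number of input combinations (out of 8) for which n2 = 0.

7

n2 = x1 NOR n1 must be 0, so at least one of x1, n1 is 1.
Enumerating the 8 input combinations, 7 give n2 = 0 and 1 give n2 = 1.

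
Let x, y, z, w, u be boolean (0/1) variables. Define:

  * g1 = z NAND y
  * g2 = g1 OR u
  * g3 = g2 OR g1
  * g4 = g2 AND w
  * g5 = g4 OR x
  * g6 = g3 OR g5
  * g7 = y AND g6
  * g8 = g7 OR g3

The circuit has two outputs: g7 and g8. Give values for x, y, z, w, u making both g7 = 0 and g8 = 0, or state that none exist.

x=0, y=1, z=1, w=0, u=0

Check with x=0, y=1, z=1, w=0, u=0:
g1 = z NAND y = 1 NAND 1 = 0
g2 = g1 OR u = 0 OR 0 = 0
g3 = g2 OR g1 = 0 OR 0 = 0
g4 = g2 AND w = 0 AND 0 = 0
g5 = g4 OR x = 0 OR 0 = 0
g6 = g3 OR g5 = 0 OR 0 = 0
g7 = y AND g6 = 1 AND 0 = 0
g8 = g7 OR g3 = 0 OR 0 = 0
So g7 = 0 and g8 = 0.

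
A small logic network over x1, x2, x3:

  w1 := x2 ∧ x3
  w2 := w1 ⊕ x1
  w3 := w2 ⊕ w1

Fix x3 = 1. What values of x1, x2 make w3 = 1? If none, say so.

x1=1 x2=1

Check with x3 = 1 and x1=1, x2=1:
w1 = x2 ∧ x3 = 1 ∧ 1 = 1
w2 = w1 ⊕ x1 = 1 ⊕ 1 = 0
w3 = w2 ⊕ w1 = 0 ⊕ 1 = 1
So w3 = 1.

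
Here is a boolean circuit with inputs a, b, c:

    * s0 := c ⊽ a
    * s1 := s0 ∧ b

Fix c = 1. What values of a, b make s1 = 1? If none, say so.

no solution exists

With c = 1 fixed, none of the 4 settings of a, b give s1 = 1.
For example, with a=1, b=0:
s0 = c ⊽ a = 1 ⊽ 1 = 0
s1 = s0 ∧ b = 0 ∧ 0 = 0
giving s1 = 0 ≠ 1.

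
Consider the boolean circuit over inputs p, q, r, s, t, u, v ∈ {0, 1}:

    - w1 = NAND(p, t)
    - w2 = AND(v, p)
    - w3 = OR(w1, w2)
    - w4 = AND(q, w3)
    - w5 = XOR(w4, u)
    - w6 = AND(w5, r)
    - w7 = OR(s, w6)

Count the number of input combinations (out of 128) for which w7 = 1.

80

w7 = OR(s, w6) must be 1, so at least one of s, w6 is 1.
Enumerating the 128 input combinations, 80 give w7 = 1 and 48 give w7 = 0.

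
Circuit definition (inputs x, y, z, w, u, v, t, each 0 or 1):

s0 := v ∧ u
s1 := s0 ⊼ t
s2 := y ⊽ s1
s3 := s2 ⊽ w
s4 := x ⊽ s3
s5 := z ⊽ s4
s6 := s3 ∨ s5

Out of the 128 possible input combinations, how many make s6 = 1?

77

s6 = s3 ∨ s5 must be 1, so at least one of s3, s5 is 1.
Enumerating the 128 input combinations, 77 give s6 = 1 and 51 give s6 = 0.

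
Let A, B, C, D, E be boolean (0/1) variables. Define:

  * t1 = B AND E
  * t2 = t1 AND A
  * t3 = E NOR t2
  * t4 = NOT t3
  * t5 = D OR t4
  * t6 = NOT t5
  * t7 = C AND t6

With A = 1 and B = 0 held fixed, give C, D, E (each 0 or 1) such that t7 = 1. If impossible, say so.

t7 = C AND t6 must be 1, so both C = 1 and t6 = 1.
t6 = NOT t5 must be 1, so t5 = 0.
Check with A = 1 and B = 0 and C=1, D=0, E=0:
t1 = B AND E = 0 AND 0 = 0
t2 = t1 AND A = 0 AND 1 = 0
t3 = E NOR t2 = 0 NOR 0 = 1
t4 = NOT t3 = NOT 1 = 0
t5 = D OR t4 = 0 OR 0 = 0
t6 = NOT t5 = NOT 0 = 1
t7 = C AND t6 = 1 AND 1 = 1
So t7 = 1.

C=1, D=0, E=0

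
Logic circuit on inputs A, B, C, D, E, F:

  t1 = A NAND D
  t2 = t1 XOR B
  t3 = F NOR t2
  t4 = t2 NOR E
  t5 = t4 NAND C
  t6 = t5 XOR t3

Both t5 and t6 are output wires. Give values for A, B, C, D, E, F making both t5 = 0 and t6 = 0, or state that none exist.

Check with A=0, B=1, C=1, D=1, E=0, F=1:
t1 = A NAND D = 0 NAND 1 = 1
t2 = t1 XOR B = 1 XOR 1 = 0
t3 = F NOR t2 = 1 NOR 0 = 0
t4 = t2 NOR E = 0 NOR 0 = 1
t5 = t4 NAND C = 1 NAND 1 = 0
t6 = t5 XOR t3 = 0 XOR 0 = 0
So t5 = 0 and t6 = 0.

A=0, B=1, C=1, D=1, E=0, F=1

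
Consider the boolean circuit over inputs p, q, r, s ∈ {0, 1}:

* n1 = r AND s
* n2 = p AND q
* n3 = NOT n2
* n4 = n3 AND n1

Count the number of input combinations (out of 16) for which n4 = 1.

n4 = n3 AND n1 must be 1, so both n3 = 1 and n1 = 1.
n3 = NOT n2 must be 1, so n2 = 0.
Satisfying assignments:
  p=0, q=0, r=1, s=1
  p=0, q=1, r=1, s=1
  p=1, q=0, r=1, s=1

3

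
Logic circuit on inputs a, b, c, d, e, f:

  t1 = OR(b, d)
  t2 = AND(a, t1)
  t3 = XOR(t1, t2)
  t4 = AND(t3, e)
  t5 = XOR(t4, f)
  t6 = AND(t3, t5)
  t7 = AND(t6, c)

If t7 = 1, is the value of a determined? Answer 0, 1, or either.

0

t7 = AND(t6, c) must be 1, so both t6 = 1 and c = 1.
t6 = AND(t3, t5) must be 1, so both t3 = 1 and t5 = 1.
t3 = XOR(t1, t2) must be 1, so t1 and t2 differ.
Every assignment with t7 = 1 has a = 0; there are 6 such assignment(s).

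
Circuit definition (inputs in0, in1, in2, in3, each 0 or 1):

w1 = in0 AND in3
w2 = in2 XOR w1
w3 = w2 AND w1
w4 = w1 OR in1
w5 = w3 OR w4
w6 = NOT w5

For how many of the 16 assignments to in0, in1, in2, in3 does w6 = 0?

w6 = NOT w5 must be 0, so w5 = 1.
Enumerating the 16 input combinations, 10 give w6 = 0 and 6 give w6 = 1.

10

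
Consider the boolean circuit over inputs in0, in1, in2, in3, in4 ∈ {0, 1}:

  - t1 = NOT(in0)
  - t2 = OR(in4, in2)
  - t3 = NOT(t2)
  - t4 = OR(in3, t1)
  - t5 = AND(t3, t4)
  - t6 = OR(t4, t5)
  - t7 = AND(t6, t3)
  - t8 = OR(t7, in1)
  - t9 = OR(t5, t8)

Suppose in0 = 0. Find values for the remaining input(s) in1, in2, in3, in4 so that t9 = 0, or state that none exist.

Check with in0 = 0 and in1=0, in2=1, in3=1, in4=0:
t1 = NOT(in0) = NOT 0 = 1
t2 = OR(in4, in2) = OR(0, 1) = 1
t3 = NOT(t2) = NOT 1 = 0
t4 = OR(in3, t1) = OR(1, 1) = 1
t5 = AND(t3, t4) = AND(0, 1) = 0
t6 = OR(t4, t5) = OR(1, 0) = 1
t7 = AND(t6, t3) = AND(1, 0) = 0
t8 = OR(t7, in1) = OR(0, 0) = 0
t9 = OR(t5, t8) = OR(0, 0) = 0
So t9 = 0.

in1=0 in2=1 in3=1 in4=0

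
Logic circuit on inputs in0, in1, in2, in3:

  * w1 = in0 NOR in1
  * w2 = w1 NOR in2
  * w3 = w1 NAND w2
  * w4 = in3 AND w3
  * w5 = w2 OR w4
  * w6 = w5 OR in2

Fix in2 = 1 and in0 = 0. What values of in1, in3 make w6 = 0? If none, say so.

With in2 = 1 and in0 = 0 fixed, none of the 4 settings of in1, in3 give w6 = 0.
For example, with in1=0, in3=0:
w1 = in0 NOR in1 = 0 NOR 0 = 1
w2 = w1 NOR in2 = 1 NOR 1 = 0
w3 = w1 NAND w2 = 1 NAND 0 = 1
w4 = in3 AND w3 = 0 AND 1 = 0
w5 = w2 OR w4 = 0 OR 0 = 0
w6 = w5 OR in2 = 0 OR 1 = 1
giving w6 = 1 ≠ 0.

no solution exists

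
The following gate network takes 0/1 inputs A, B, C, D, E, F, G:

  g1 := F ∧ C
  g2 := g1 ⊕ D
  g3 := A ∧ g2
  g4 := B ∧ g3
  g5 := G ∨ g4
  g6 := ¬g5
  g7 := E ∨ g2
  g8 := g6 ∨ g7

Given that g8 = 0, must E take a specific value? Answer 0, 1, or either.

0

g8 = g6 ∨ g7 must be 0, so both g6 = 0 and g7 = 0.
Every assignment with g8 = 0 has E = 0; there are 16 such assignment(s).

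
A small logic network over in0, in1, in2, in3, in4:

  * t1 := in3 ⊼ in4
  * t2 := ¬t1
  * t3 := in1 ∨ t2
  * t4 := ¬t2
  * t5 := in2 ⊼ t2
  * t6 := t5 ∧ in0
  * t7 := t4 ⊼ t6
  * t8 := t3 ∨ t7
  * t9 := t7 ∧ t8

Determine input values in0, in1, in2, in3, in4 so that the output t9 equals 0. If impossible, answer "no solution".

in0=1, in1=1, in2=0, in3=0, in4=0

Check with in0=1, in1=1, in2=0, in3=0, in4=0:
t1 = in3 ⊼ in4 = 0 ⊼ 0 = 1
t2 = ¬t1 = ¬1 = 0
t3 = in1 ∨ t2 = 1 ∨ 0 = 1
t4 = ¬t2 = ¬0 = 1
t5 = in2 ⊼ t2 = 0 ⊼ 0 = 1
t6 = t5 ∧ in0 = 1 ∧ 1 = 1
t7 = t4 ⊼ t6 = 1 ⊼ 1 = 0
t8 = t3 ∨ t7 = 1 ∨ 0 = 1
t9 = t7 ∧ t8 = 0 ∧ 1 = 0
So t9 = 0 as required.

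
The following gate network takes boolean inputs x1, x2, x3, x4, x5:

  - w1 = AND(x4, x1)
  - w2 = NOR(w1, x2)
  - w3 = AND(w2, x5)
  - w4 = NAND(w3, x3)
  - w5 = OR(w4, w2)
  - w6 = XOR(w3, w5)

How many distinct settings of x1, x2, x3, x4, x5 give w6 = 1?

26

w6 = XOR(w3, w5) must be 1, so w3 and w5 differ.
Enumerating the 32 input combinations, 26 give w6 = 1 and 6 give w6 = 0.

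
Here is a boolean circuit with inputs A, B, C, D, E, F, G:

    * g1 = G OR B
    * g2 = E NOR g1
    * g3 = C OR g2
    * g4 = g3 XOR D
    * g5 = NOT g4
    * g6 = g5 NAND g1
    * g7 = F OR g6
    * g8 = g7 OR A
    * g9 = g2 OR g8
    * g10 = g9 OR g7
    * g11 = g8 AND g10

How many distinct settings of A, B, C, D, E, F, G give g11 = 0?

g11 = g8 AND g10 must be 0, so at least one of g8, g10 is 0.
Enumerating the 128 input combinations, 12 give g11 = 0 and 116 give g11 = 1.

12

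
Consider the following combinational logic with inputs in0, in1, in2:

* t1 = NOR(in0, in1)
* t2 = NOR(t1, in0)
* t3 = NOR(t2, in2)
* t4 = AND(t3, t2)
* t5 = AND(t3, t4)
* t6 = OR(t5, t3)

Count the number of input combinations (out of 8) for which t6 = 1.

3

t6 = OR(t5, t3) must be 1, so at least one of t5, t3 is 1.
Satisfying assignments:
  in0=0, in1=0, in2=0
  in0=1, in1=0, in2=0
  in0=1, in1=1, in2=0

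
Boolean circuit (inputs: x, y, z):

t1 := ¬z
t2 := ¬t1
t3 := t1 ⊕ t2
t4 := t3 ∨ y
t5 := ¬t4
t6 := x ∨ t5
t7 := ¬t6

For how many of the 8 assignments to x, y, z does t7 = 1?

t7 = ¬t6 must be 1, so t6 = 0.
t6 = x ∨ t5 must be 0, so both x = 0 and t5 = 0.
t5 = ¬t4 must be 0, so t4 = 1.
Satisfying assignments:
  x=0, y=0, z=0
  x=0, y=0, z=1
  x=0, y=1, z=0
  x=0, y=1, z=1

4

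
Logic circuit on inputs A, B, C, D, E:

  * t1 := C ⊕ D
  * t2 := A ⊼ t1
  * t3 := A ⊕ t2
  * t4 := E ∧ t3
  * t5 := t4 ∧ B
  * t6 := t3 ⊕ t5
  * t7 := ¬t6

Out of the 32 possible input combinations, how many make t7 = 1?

14

t7 = ¬t6 must be 1, so t6 = 0.
Enumerating the 32 input combinations, 14 give t7 = 1 and 18 give t7 = 0.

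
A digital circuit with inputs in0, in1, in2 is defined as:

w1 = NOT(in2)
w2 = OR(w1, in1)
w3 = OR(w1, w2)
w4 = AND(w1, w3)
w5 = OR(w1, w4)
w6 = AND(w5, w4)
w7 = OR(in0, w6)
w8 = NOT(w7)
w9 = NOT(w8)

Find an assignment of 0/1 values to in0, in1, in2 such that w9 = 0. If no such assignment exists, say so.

in0=0, in1=1, in2=1

w9 = NOT(w8) must be 0, so w8 = 1.
w8 = NOT(w7) must be 1, so w7 = 0.
Check with in0=0, in1=1, in2=1:
w1 = NOT(in2) = NOT 1 = 0
w2 = OR(w1, in1) = OR(0, 1) = 1
w3 = OR(w1, w2) = OR(0, 1) = 1
w4 = AND(w1, w3) = AND(0, 1) = 0
w5 = OR(w1, w4) = OR(0, 0) = 0
w6 = AND(w5, w4) = AND(0, 0) = 0
w7 = OR(in0, w6) = OR(0, 0) = 0
w8 = NOT(w7) = NOT 0 = 1
w9 = NOT(w8) = NOT 1 = 0
So w9 = 0 as required.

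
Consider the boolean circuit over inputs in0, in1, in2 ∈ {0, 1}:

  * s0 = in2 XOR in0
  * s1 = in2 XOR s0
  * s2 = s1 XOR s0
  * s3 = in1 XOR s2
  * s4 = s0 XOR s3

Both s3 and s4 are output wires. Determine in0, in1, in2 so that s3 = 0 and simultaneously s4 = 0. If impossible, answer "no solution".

in0=0, in1=0, in2=0

Check with in0=0, in1=0, in2=0:
s0 = in2 XOR in0 = 0 XOR 0 = 0
s1 = in2 XOR s0 = 0 XOR 0 = 0
s2 = s1 XOR s0 = 0 XOR 0 = 0
s3 = in1 XOR s2 = 0 XOR 0 = 0
s4 = s0 XOR s3 = 0 XOR 0 = 0
So s3 = 0 and s4 = 0.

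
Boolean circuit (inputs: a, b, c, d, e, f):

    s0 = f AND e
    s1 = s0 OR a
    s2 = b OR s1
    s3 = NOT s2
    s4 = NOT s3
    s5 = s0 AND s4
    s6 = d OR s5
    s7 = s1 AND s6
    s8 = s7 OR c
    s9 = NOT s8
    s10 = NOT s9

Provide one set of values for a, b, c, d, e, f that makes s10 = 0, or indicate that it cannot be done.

Check with a=0 b=1 c=0 d=0 e=0 f=1:
s0 = f AND e = 1 AND 0 = 0
s1 = s0 OR a = 0 OR 0 = 0
s2 = b OR s1 = 1 OR 0 = 1
s3 = NOT s2 = NOT 1 = 0
s4 = NOT s3 = NOT 0 = 1
s5 = s0 AND s4 = 0 AND 1 = 0
s6 = d OR s5 = 0 OR 0 = 0
s7 = s1 AND s6 = 0 AND 0 = 0
s8 = s7 OR c = 0 OR 0 = 0
s9 = NOT s8 = NOT 0 = 1
s10 = NOT s9 = NOT 1 = 0
So s10 = 0 as required.

a=0 b=1 c=0 d=0 e=0 f=1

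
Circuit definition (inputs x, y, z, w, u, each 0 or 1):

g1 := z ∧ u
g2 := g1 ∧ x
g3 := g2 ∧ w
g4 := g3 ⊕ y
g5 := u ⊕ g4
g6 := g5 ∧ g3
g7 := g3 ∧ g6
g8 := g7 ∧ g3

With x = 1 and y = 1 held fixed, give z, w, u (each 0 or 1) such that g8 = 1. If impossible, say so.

g8 = g7 ∧ g3 must be 1, so both g7 = 1 and g3 = 1.
Check with x = 1 and y = 1 and z=1, w=1, u=1:
g1 = z ∧ u = 1 ∧ 1 = 1
g2 = g1 ∧ x = 1 ∧ 1 = 1
g3 = g2 ∧ w = 1 ∧ 1 = 1
g4 = g3 ⊕ y = 1 ⊕ 1 = 0
g5 = u ⊕ g4 = 1 ⊕ 0 = 1
g6 = g5 ∧ g3 = 1 ∧ 1 = 1
g7 = g3 ∧ g6 = 1 ∧ 1 = 1
g8 = g7 ∧ g3 = 1 ∧ 1 = 1
So g8 = 1.

z=1 w=1 u=1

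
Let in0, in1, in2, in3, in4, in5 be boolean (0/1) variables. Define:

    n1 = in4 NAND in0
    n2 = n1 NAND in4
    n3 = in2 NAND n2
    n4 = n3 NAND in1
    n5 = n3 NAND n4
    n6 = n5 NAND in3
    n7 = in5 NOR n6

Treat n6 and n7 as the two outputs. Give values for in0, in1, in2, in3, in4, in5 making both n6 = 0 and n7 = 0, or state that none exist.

in0=0, in1=1, in2=0, in3=1, in4=0, in5=1

Check with in0=0, in1=1, in2=0, in3=1, in4=0, in5=1:
n1 = in4 NAND in0 = 0 NAND 0 = 1
n2 = n1 NAND in4 = 1 NAND 0 = 1
n3 = in2 NAND n2 = 0 NAND 1 = 1
n4 = n3 NAND in1 = 1 NAND 1 = 0
n5 = n3 NAND n4 = 1 NAND 0 = 1
n6 = n5 NAND in3 = 1 NAND 1 = 0
n7 = in5 NOR n6 = 1 NOR 0 = 0
So n6 = 0 and n7 = 0.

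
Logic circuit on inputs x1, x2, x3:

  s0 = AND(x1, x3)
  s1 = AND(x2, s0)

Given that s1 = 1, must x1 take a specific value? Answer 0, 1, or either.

s1 = AND(x2, s0) must be 1, so both x2 = 1 and s0 = 1.
s0 = AND(x1, x3) must be 1, so both x1 = 1 and x3 = 1.
Every assignment with s1 = 1 has x1 = 1; there are 1 such assignment(s).
  x1=1, x2=1, x3=1

1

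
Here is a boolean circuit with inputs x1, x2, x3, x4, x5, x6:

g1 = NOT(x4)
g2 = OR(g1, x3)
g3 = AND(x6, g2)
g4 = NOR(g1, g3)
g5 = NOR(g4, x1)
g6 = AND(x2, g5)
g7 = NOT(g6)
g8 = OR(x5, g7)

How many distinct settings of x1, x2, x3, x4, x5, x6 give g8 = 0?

5

g8 = OR(x5, g7) must be 0, so both x5 = 0 and g7 = 0.
g7 = NOT(g6) must be 0, so g6 = 1.
Satisfying assignments:
  x1=0, x2=1, x3=0, x4=0, x5=0, x6=0
  x1=0, x2=1, x3=0, x4=0, x5=0, x6=1
  x1=0, x2=1, x3=1, x4=0, x5=0, x6=0
  x1=0, x2=1, x3=1, x4=0, x5=0, x6=1
  x1=0, x2=1, x3=1, x4=1, x5=0, x6=1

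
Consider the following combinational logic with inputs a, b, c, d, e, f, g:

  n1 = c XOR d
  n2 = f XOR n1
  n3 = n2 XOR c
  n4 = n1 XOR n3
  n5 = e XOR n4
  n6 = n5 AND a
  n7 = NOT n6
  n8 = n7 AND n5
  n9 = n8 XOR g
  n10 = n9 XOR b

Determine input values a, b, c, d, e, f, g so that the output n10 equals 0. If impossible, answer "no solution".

Check with a=1, b=1, c=0, d=1, e=1, f=0, g=1:
n1 = c XOR d = 0 XOR 1 = 1
n2 = f XOR n1 = 0 XOR 1 = 1
n3 = n2 XOR c = 1 XOR 0 = 1
n4 = n1 XOR n3 = 1 XOR 1 = 0
n5 = e XOR n4 = 1 XOR 0 = 1
n6 = n5 AND a = 1 AND 1 = 1
n7 = NOT n6 = NOT 1 = 0
n8 = n7 AND n5 = 0 AND 1 = 0
n9 = n8 XOR g = 0 XOR 1 = 1
n10 = n9 XOR b = 1 XOR 1 = 0
So n10 = 0 as required.

a=1, b=1, c=0, d=1, e=1, f=0, g=1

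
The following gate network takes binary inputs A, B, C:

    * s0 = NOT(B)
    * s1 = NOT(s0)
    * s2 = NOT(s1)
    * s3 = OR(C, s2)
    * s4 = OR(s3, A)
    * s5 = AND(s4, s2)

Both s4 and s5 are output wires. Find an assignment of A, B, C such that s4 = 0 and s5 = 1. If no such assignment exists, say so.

Across all 8 input combinations, none give both s4 = 0 and s5 = 1.

no solution exists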